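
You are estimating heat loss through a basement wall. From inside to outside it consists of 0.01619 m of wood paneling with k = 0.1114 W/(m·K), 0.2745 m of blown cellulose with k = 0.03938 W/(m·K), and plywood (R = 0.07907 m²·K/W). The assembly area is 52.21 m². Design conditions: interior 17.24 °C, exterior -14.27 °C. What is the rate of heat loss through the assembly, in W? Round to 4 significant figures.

0.01619/0.1114 = 0.14533
0.2745/0.03938 = 6.9705
R_total = 0.14533 + 6.9705 + 0.07907 = 7.1949 m²·K/W
Q = A·ΔT/R = 52.21 × (17.24 − (-14.27)) / 7.1949 = 228.65 W

228.7 W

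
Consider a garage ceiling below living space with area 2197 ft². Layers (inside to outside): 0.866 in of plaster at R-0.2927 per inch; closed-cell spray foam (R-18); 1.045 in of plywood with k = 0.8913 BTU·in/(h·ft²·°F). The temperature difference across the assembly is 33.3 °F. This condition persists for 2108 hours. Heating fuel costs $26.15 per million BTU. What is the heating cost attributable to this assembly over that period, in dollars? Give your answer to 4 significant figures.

207.6 dollars

0.866 × 0.2927 = 0.25348
1.045/0.8913 = 1.1724
R_total = 0.25348 + 18 + 1.1724 = 19.426 ft²·°F·h/BTU
Q = 2197 × 33.3 / 19.426 = 3766.1 BTU/h
E = 3766.1 × 2108 = 7939000 BTU
Cost = 7939000/10⁶ × 26.15 = $207.6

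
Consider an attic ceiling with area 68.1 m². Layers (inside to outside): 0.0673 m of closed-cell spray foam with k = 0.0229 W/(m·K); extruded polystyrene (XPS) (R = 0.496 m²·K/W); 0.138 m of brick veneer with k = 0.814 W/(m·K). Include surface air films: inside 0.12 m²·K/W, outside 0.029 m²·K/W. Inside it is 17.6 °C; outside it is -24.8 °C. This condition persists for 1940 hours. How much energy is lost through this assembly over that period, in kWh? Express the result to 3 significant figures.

1490 kWh

0.0673/0.0229 = 2.939
0.138/0.814 = 0.1695
R_total = 0.12 + 2.939 + 0.496 + 0.1695 + 0.029 = 3.753 m²·K/W
Q = 68.1 × (17.6 − (-24.8)) / 3.753 = 769.3 W
E = 769.3 W × 1940 h / 1000 = 1492 kWh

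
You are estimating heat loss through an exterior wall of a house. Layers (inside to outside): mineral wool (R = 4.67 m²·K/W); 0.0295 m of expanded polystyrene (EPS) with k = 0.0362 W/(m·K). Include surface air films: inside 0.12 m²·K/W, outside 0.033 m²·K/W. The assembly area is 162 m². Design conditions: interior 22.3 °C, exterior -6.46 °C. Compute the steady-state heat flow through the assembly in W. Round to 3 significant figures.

0.0295/0.0362 = 0.8149
R_total = 0.12 + 4.67 + 0.8149 + 0.033 = 5.638 m²·K/W
Q = A·ΔT/R = 162 × (22.3 − (-6.46)) / 5.638 = 826.4 W

826 W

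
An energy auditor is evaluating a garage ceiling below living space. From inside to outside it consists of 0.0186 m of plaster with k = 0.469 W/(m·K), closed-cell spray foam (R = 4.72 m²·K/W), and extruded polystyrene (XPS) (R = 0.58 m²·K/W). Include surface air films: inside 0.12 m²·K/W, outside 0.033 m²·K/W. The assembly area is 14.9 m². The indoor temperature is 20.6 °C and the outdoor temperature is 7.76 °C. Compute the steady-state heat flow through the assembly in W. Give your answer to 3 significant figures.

0.0186/0.469 = 0.03966
R_total = 0.12 + 0.03966 + 4.72 + 0.58 + 0.033 = 5.493 m²·K/W
Q = A·ΔT/R = 14.9 × (20.6 − 7.76) / 5.493 = 34.83 W

34.8 W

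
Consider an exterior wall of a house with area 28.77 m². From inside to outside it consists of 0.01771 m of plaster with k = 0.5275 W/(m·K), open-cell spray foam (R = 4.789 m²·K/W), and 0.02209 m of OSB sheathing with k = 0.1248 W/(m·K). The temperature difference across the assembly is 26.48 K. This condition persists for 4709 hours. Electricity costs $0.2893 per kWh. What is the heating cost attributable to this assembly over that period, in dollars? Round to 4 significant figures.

207.6 dollars

0.01771/0.5275 = 0.033573
0.02209/0.1248 = 0.177
R_total = 0.033573 + 4.789 + 0.177 = 4.9996 m²·K/W
Q = 28.77 × 26.48 / 4.9996 = 152.38 W
E = 152.38 W × 4709 h / 1000 = 717.55 kWh
Cost = 717.55 × 0.2893 = $207.59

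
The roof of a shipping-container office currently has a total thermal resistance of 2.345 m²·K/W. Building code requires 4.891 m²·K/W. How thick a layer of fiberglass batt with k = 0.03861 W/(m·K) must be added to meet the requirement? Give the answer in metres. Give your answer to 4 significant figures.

0.09830 m

ΔR = 4.891 − 2.345 = 2.546 m²·K/W
L = ΔR × k = 2.546 × 0.03861 = 0.098301 m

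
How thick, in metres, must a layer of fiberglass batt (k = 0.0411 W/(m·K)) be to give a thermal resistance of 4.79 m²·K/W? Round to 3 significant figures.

0.197 m

L = R·k = 4.79 × 0.0411 = 0.1969 m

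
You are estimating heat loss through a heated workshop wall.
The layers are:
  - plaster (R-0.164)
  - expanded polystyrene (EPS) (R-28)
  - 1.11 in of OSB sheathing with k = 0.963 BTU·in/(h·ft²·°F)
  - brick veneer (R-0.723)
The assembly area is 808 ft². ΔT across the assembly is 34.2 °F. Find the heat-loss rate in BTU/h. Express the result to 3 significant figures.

920 BTU/h

1.11/0.963 = 1.153
R_total = 0.164 + 28 + 1.153 + 0.723 = 30.04 ft²·°F·h/BTU
Q = A·ΔT/R = 808 × 34.2 / 30.04 = 919.9 BTU/h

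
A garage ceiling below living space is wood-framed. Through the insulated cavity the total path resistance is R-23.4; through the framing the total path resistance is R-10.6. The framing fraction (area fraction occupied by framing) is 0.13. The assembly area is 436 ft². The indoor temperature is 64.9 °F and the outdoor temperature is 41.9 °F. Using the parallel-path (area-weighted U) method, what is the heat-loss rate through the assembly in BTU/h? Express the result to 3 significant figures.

U_eff = 0.87/23.4 + 0.13/10.6 = 0.03718 + 0.01226 = 0.04944
R_eff = 1/U_eff = 20.23 ft²·°F·h/BTU
Q = 436 × (64.9 − 41.9) / 20.23 = 495.8 BTU/h

496 BTU/h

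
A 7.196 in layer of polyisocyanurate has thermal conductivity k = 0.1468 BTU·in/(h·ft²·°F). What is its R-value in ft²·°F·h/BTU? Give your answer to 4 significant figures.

R = L/k = 7.196/0.1468 = 49.019 ft²·°F·h/BTU

49.02 ft²·°F·h/BTU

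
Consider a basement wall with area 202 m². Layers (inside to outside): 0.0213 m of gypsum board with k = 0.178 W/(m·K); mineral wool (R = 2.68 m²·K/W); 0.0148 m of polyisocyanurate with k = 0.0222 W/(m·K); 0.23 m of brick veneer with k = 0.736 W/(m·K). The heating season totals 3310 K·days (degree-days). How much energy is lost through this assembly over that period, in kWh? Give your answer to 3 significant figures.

4250 kWh

0.0213/0.178 = 0.1197
0.0148/0.0222 = 0.6667
0.23/0.736 = 0.3125
R_total = 0.1197 + 2.68 + 0.6667 + 0.3125 = 3.779 m²·K/W
E = A × HDD × 24 / R / 1000 = 202 × 3310 × 24 / 3.779 / 1000 = 4247 kWh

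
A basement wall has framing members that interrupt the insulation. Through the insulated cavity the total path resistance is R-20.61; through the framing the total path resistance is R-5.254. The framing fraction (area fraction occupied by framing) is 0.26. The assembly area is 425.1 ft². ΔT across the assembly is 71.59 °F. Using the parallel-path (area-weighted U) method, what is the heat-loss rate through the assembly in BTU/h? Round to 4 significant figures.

U_eff = 0.74/20.61 + 0.26/5.254 = 0.035905 + 0.049486 = 0.085391
R_eff = 1/U_eff = 11.711 ft²·°F·h/BTU
Q = 425.1 × 71.59 / 11.711 = 2598.7 BTU/h

2599 BTU/h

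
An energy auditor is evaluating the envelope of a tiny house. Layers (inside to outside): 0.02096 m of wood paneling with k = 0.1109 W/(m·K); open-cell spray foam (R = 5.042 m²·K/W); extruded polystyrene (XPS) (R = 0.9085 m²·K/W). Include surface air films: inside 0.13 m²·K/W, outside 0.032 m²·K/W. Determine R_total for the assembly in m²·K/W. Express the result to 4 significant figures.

6.301 m²·K/W

0.02096/0.1109 = 0.189
R_total = 0.13 + 0.189 + 5.042 + 0.9085 + 0.032 = 6.3015 m²·K/W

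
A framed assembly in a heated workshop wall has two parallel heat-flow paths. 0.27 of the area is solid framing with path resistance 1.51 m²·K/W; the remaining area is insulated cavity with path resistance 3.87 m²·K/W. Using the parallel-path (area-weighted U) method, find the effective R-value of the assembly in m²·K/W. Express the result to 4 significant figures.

U_eff = 0.73/3.87 + 0.27/1.51 = 0.18863 + 0.17881 = 0.36744
R_eff = 1/U_eff = 2.7215 m²·K/W

2.722 m²·K/W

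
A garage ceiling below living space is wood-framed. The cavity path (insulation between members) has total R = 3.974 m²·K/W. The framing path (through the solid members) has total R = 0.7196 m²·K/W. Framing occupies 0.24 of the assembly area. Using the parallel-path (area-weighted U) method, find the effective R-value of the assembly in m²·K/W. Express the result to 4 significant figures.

U_eff = 0.76/3.974 + 0.24/0.7196 = 0.19124 + 0.33352 = 0.52476
R_eff = 1/U_eff = 1.9056 m²·K/W

1.906 m²·K/W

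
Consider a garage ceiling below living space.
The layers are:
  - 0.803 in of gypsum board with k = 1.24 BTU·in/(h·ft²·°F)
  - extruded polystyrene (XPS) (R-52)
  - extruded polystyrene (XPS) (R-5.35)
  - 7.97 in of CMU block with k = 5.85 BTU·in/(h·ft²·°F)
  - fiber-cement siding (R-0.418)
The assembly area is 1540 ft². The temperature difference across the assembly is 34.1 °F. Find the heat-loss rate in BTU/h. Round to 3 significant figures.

0.803/1.24 = 0.6476
7.97/5.85 = 1.362
R_total = 0.6476 + 52 + 5.35 + 1.362 + 0.418 = 59.78 ft²·°F·h/BTU
Q = A·ΔT/R = 1540 × 34.1 / 59.78 = 878.5 BTU/h

878 BTU/h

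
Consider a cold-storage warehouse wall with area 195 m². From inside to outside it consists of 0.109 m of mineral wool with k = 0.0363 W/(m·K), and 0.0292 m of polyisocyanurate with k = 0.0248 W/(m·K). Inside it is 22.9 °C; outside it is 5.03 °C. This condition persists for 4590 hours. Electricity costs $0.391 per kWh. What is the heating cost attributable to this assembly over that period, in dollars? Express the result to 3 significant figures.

1500 dollars

0.109/0.0363 = 3.003
0.0292/0.0248 = 1.177
R_total = 3.003 + 1.177 = 4.18 m²·K/W
Q = 195 × (22.9 − 5.03) / 4.18 = 833.6 W
E = 833.6 W × 4590 h / 1000 = 3826 kWh
Cost = 3826 × 0.391 = $1496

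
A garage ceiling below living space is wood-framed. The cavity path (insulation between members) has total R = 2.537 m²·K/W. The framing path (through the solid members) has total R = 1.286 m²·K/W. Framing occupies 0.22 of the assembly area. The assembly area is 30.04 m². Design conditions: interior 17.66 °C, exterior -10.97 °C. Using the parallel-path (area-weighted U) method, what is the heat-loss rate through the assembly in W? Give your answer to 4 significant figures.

U_eff = 0.78/2.537 + 0.22/1.286 = 0.30745 + 0.17107 = 0.47852
R_eff = 1/U_eff = 2.0898 m²·K/W
Q = 30.04 × (17.66 − (-10.97)) / 2.0898 = 411.55 W

411.6 W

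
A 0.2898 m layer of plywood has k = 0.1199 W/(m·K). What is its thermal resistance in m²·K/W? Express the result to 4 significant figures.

R = L/k = 0.2898/0.1199 = 2.417 m²·K/W

2.417 m²·K/W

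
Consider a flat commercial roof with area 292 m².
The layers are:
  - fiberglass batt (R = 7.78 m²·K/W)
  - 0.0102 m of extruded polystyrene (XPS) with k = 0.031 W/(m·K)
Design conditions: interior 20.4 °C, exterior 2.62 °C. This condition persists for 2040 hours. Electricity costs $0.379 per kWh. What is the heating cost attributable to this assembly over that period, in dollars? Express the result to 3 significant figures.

495 dollars

0.0102/0.031 = 0.329
R_total = 7.78 + 0.329 = 8.109 m²·K/W
Q = 292 × (20.4 − 2.62) / 8.109 = 640.2 W
E = 640.2 W × 2040 h / 1000 = 1306 kWh
Cost = 1306 × 0.379 = $495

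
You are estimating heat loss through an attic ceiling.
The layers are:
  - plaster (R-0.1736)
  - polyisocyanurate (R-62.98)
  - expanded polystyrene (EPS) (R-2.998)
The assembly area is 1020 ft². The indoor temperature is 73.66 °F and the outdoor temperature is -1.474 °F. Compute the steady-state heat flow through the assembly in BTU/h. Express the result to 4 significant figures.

1159 BTU/h

R_total = 0.1736 + 62.98 + 2.998 = 66.152 ft²·°F·h/BTU
Q = A·ΔT/R = 1020 × (73.66 − (-1.474)) / 66.152 = 1158.5 BTU/h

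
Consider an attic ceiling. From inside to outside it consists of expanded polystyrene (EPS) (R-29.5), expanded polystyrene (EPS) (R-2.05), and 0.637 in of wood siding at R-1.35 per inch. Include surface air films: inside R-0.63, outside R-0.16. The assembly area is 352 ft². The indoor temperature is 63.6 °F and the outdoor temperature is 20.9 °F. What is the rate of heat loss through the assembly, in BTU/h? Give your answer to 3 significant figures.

453 BTU/h

0.637 × 1.35 = 0.86
R_total = 0.63 + 29.5 + 2.05 + 0.86 + 0.16 = 33.2 ft²·°F·h/BTU
Q = A·ΔT/R = 352 × (63.6 − 20.9) / 33.2 = 452.7 BTU/h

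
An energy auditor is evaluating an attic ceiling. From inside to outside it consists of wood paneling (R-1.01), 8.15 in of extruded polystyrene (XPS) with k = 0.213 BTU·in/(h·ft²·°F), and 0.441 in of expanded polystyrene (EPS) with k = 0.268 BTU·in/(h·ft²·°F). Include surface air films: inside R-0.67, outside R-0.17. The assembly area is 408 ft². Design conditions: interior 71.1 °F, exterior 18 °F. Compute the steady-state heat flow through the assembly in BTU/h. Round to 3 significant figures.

519 BTU/h

8.15/0.213 = 38.26
0.441/0.268 = 1.646
R_total = 0.67 + 1.01 + 38.26 + 1.646 + 0.17 = 41.76 ft²·°F·h/BTU
Q = A·ΔT/R = 408 × (71.1 − 18) / 41.76 = 518.8 BTU/h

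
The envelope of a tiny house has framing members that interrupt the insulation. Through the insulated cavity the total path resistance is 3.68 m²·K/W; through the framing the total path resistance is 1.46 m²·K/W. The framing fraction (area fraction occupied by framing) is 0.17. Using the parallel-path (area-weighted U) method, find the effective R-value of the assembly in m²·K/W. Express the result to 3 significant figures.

2.92 m²·K/W

U_eff = 0.83/3.68 + 0.17/1.46 = 0.2255 + 0.1164 = 0.342
R_eff = 1/U_eff = 2.924 m²·K/W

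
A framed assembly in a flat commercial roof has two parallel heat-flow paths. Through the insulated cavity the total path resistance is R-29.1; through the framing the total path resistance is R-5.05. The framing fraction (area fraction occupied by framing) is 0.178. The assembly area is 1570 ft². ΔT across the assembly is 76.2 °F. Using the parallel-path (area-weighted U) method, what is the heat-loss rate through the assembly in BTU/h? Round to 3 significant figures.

7600 BTU/h

U_eff = 0.822/29.1 + 0.178/5.05 = 0.02825 + 0.03525 = 0.06349
R_eff = 1/U_eff = 15.75 ft²·°F·h/BTU
Q = 1570 × 76.2 / 15.75 = 7596 BTU/h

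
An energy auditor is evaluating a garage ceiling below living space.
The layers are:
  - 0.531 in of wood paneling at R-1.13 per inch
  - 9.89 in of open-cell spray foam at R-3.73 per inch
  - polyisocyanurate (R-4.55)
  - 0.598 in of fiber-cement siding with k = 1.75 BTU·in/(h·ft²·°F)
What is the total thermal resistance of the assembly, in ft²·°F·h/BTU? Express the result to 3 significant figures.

0.531 × 1.13 = 0.6
9.89 × 3.73 = 36.89
0.598/1.75 = 0.3417
R_total = 0.6 + 36.89 + 4.55 + 0.3417 = 42.38 ft²·°F·h/BTU

42.4 ft²·°F·h/BTU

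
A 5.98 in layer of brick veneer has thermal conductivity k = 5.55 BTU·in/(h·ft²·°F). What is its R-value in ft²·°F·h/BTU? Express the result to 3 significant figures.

R = L/k = 5.98/5.55 = 1.077 ft²·°F·h/BTU

1.08 ft²·°F·h/BTU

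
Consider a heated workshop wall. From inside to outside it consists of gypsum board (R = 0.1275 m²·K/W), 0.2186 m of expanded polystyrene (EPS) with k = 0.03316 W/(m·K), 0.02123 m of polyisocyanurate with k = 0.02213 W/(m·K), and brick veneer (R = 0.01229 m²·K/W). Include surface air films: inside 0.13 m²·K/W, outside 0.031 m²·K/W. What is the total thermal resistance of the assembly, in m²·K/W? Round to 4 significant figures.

7.852 m²·K/W

0.2186/0.03316 = 6.5923
0.02123/0.02213 = 0.95933
R_total = 0.13 + 0.1275 + 6.5923 + 0.95933 + 0.01229 + 0.031 = 7.8524 m²·K/W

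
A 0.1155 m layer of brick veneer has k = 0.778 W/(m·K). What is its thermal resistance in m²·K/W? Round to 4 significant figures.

R = L/k = 0.1155/0.778 = 0.14846 m²·K/W

0.1485 m²·K/W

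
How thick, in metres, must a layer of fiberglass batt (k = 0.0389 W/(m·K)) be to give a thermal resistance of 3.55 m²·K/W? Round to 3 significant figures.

L = R·k = 3.55 × 0.0389 = 0.1381 m

0.138 m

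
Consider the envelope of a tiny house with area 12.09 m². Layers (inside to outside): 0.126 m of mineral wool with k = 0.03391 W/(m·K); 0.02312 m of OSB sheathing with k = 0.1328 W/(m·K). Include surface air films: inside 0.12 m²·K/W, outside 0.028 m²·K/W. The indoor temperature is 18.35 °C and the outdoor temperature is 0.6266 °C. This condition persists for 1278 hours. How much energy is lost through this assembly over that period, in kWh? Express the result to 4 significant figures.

0.126/0.03391 = 3.7157
0.02312/0.1328 = 0.1741
R_total = 0.12 + 3.7157 + 0.1741 + 0.028 = 4.0378 m²·K/W
Q = 12.09 × (18.35 − 0.6266) / 4.0378 = 53.067 W
E = 53.067 W × 1278 h / 1000 = 67.82 kWh

67.82 kWh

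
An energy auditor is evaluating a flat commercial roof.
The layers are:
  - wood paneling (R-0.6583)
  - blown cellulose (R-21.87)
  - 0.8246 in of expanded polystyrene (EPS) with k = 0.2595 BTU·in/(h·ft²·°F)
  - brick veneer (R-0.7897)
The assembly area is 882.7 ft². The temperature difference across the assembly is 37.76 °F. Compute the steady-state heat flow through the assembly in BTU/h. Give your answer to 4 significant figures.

0.8246/0.2595 = 3.1776
R_total = 0.6583 + 21.87 + 3.1776 + 0.7897 = 26.496 ft²·°F·h/BTU
Q = A·ΔT/R = 882.7 × 37.76 / 26.496 = 1258 BTU/h

1258 BTU/h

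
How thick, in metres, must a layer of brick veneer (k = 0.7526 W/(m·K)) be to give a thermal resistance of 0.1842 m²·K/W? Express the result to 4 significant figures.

0.1386 m

L = R·k = 0.1842 × 0.7526 = 0.13863 m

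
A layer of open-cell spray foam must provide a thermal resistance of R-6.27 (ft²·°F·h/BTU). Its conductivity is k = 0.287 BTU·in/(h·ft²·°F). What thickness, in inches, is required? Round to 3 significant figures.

L = R × k = 6.27 × 0.287 = 1.799 in

1.80 in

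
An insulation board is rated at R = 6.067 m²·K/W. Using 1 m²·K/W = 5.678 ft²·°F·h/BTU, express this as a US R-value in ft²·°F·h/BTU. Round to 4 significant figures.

R_US = 6.067 × 5.678 = 34.448

34.45 ft²·°F·h/BTU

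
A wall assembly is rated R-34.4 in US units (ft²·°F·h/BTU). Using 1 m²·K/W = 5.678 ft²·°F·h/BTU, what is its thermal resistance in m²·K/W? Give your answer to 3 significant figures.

R_SI = 34.4/5.678 = 6.058

6.06 m²·K/W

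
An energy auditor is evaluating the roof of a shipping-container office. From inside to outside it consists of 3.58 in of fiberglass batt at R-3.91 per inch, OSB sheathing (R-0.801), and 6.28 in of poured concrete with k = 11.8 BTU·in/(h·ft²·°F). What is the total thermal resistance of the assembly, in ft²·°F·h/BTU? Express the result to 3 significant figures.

3.58 × 3.91 = 14
6.28/11.8 = 0.5322
R_total = 14 + 0.801 + 0.5322 = 15.33 ft²·°F·h/BTU

15.3 ft²·°F·h/BTU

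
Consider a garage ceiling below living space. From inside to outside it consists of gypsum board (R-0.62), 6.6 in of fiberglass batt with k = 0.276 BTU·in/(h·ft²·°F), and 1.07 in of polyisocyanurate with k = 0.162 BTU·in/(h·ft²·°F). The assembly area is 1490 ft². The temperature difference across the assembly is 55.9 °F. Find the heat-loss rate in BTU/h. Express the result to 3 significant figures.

6.6/0.276 = 23.91
1.07/0.162 = 6.605
R_total = 0.62 + 23.91 + 6.605 = 31.14 ft²·°F·h/BTU
Q = A·ΔT/R = 1490 × 55.9 / 31.14 = 2675 BTU/h

2670 BTU/h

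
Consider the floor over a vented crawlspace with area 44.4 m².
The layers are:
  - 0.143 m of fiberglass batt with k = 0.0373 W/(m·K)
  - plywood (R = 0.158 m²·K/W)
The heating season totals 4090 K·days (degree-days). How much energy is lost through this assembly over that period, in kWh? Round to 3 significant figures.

0.143/0.0373 = 3.834
R_total = 3.834 + 0.158 = 3.992 m²·K/W
E = A × HDD × 24 / R / 1000 = 44.4 × 4090 × 24 / 3.992 / 1000 = 1092 kWh

1090 kWh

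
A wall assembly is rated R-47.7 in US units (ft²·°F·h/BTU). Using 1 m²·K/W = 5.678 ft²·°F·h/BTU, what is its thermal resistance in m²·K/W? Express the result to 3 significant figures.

R_SI = 47.7/5.678 = 8.401

8.40 m²·K/W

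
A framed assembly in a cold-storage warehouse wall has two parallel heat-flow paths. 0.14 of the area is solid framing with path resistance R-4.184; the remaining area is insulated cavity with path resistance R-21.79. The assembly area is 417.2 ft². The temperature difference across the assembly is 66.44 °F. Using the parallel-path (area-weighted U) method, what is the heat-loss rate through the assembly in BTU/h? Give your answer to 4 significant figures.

U_eff = 0.86/21.79 + 0.14/4.184 = 0.039468 + 0.033461 = 0.072928
R_eff = 1/U_eff = 13.712 ft²·°F·h/BTU
Q = 417.2 × 66.44 / 13.712 = 2021.5 BTU/h

2021 BTU/h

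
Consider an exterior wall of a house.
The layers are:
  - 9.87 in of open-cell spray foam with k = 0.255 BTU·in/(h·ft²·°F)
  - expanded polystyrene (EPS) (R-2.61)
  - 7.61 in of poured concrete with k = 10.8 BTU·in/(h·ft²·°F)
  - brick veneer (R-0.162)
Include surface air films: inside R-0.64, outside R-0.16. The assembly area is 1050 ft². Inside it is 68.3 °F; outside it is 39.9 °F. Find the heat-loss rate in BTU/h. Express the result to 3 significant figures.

694 BTU/h

9.87/0.255 = 38.71
7.61/10.8 = 0.7046
R_total = 0.64 + 38.71 + 2.61 + 0.7046 + 0.162 + 0.16 = 42.98 ft²·°F·h/BTU
Q = A·ΔT/R = 1050 × (68.3 − 39.9) / 42.98 = 693.8 BTU/h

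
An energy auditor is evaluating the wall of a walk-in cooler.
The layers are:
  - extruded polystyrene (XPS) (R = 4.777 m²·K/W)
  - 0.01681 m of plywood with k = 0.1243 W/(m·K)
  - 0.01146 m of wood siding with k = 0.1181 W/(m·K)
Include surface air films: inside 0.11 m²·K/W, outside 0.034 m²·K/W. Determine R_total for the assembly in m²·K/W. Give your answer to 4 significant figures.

5.153 m²·K/W

0.01681/0.1243 = 0.13524
0.01146/0.1181 = 0.097036
R_total = 0.11 + 4.777 + 0.13524 + 0.097036 + 0.034 = 5.1533 m²·K/W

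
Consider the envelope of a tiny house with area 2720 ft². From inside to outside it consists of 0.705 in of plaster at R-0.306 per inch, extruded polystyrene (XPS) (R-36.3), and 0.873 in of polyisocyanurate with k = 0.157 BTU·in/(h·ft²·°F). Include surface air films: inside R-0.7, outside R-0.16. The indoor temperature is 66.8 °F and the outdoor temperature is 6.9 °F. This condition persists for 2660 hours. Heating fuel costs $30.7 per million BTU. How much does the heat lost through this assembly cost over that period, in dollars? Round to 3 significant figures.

0.705 × 0.306 = 0.2157
0.873/0.157 = 5.561
R_total = 0.7 + 0.2157 + 36.3 + 5.561 + 0.16 = 42.94 ft²·°F·h/BTU
Q = 2720 × (66.8 − 6.9) / 42.94 = 3795 BTU/h
E = 3795 × 2660 = 10090000 BTU
Cost = 10090000/10⁶ × 30.7 = $309.9

310 dollars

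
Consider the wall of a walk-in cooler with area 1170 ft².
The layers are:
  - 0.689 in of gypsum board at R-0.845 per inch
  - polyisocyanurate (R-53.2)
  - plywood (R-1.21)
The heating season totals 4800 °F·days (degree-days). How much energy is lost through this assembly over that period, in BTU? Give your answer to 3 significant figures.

0.689 × 0.845 = 0.5822
R_total = 0.5822 + 53.2 + 1.21 = 54.99 ft²·°F·h/BTU
E = A × HDD × 24 / R = 1170 × 4800 × 24 / 54.99 = 2451000 BTU

2450000 BTU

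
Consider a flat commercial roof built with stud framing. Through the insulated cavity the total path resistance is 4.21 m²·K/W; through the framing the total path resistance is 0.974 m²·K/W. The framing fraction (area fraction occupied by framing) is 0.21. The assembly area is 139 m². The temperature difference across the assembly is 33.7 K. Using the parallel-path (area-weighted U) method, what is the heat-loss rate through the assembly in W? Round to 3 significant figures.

U_eff = 0.79/4.21 + 0.21/0.974 = 0.1876 + 0.2156 = 0.4033
R_eff = 1/U_eff = 2.48 m²·K/W
Q = 139 × 33.7 / 2.48 = 1889 W

1890 W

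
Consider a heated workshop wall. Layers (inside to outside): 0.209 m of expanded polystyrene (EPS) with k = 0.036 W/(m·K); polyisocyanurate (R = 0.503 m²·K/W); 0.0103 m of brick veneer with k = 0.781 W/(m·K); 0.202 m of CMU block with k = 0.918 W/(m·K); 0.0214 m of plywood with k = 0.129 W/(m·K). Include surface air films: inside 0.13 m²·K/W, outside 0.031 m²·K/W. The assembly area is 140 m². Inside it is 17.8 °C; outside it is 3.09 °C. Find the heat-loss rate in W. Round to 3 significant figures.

0.209/0.036 = 5.806
0.0103/0.781 = 0.01319
0.202/0.918 = 0.22
0.0214/0.129 = 0.1659
R_total = 0.13 + 5.806 + 0.503 + 0.01319 + 0.22 + 0.1659 + 0.031 = 6.869 m²·K/W
Q = A·ΔT/R = 140 × (17.8 − 3.09) / 6.869 = 299.8 W

300 W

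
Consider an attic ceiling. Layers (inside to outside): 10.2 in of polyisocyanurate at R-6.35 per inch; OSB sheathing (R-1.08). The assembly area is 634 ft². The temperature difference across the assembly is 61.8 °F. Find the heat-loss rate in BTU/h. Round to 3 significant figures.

10.2 × 6.35 = 64.77
R_total = 64.77 + 1.08 = 65.85 ft²·°F·h/BTU
Q = A·ΔT/R = 634 × 61.8 / 65.85 = 595 BTU/h

595 BTU/h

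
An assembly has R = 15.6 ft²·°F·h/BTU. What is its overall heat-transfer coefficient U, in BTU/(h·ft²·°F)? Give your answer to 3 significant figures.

0.0641 BTU/(h·ft²·°F)

U = 1/R = 1/15.6 = 0.0641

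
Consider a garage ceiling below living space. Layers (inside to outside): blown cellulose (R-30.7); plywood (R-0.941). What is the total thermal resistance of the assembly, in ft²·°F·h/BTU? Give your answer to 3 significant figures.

31.6 ft²·°F·h/BTU

R_total = 30.7 + 0.941 = 31.64 ft²·°F·h/BTU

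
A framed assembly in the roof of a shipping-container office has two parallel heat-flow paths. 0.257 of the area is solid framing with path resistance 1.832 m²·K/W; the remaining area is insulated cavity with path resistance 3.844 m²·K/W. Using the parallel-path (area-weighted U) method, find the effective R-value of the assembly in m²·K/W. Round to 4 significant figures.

2.998 m²·K/W

U_eff = 0.743/3.844 + 0.257/1.832 = 0.19329 + 0.14028 = 0.33357
R_eff = 1/U_eff = 2.9979 m²·K/W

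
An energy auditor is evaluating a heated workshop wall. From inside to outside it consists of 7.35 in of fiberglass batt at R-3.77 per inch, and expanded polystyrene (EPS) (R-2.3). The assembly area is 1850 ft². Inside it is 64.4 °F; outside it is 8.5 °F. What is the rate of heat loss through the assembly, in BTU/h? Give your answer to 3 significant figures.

7.35 × 3.77 = 27.71
R_total = 27.71 + 2.3 = 30.01 ft²·°F·h/BTU
Q = A·ΔT/R = 1850 × (64.4 − 8.5) / 30.01 = 3446 BTU/h

3450 BTU/h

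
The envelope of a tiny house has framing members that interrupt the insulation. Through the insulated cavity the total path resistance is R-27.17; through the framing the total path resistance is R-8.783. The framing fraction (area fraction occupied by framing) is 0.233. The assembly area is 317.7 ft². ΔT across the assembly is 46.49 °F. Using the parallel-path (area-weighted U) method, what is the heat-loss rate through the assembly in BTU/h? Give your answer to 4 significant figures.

808.8 BTU/h

U_eff = 0.767/27.17 + 0.233/8.783 = 0.02823 + 0.026529 = 0.054758
R_eff = 1/U_eff = 18.262 ft²·°F·h/BTU
Q = 317.7 × 46.49 / 18.262 = 808.77 BTU/h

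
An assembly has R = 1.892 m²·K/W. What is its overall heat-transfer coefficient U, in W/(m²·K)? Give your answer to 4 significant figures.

U = 1/R = 1/1.892 = 0.52854

0.5285 W/(m²·K)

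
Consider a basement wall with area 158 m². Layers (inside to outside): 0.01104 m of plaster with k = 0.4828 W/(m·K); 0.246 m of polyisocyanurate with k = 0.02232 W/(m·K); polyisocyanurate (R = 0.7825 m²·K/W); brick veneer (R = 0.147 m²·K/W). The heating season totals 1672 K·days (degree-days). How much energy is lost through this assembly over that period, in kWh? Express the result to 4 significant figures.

529.5 kWh

0.01104/0.4828 = 0.022867
0.246/0.02232 = 11.022
R_total = 0.022867 + 11.022 + 0.7825 + 0.147 = 11.974 m²·K/W
E = A × HDD × 24 / R / 1000 = 158 × 1672 × 24 / 11.974 / 1000 = 529.5 kWh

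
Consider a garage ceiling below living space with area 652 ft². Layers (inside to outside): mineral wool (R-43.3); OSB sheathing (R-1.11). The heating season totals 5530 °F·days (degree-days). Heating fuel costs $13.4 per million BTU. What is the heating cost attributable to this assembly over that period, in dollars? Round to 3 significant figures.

26.1 dollars

R_total = 43.3 + 1.11 = 44.41 ft²·°F·h/BTU
E = A × HDD × 24 / R = 652 × 5530 × 24 / 44.41 = 1949000 BTU
Cost = 1949000/10⁶ × 13.4 = $26.11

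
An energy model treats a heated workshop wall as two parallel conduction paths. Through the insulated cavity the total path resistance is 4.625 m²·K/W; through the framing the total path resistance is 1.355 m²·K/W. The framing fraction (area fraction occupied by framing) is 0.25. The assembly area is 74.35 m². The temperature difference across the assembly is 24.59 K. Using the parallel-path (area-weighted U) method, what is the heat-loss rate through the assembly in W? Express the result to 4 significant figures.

633.8 W

U_eff = 0.75/4.625 + 0.25/1.355 = 0.16216 + 0.1845 = 0.34666
R_eff = 1/U_eff = 2.8846 m²·K/W
Q = 74.35 × 24.59 / 2.8846 = 633.79 W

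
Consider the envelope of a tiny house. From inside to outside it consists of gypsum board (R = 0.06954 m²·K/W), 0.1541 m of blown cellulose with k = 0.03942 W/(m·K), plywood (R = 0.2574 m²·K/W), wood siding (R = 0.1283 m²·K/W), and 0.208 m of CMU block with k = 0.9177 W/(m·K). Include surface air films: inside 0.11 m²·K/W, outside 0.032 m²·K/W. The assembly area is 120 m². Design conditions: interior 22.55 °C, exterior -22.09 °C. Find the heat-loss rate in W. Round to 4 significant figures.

1132 W

0.1541/0.03942 = 3.9092
0.208/0.9177 = 0.22665
R_total = 0.11 + 0.06954 + 3.9092 + 0.2574 + 0.1283 + 0.22665 + 0.032 = 4.7331 m²·K/W
Q = A·ΔT/R = 120 × (22.55 − (-22.09)) / 4.7331 = 1131.8 W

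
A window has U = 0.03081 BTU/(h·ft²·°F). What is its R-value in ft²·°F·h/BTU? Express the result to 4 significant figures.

R = 1/U = 1/0.03081 = 32.457

32.46 ft²·°F·h/BTU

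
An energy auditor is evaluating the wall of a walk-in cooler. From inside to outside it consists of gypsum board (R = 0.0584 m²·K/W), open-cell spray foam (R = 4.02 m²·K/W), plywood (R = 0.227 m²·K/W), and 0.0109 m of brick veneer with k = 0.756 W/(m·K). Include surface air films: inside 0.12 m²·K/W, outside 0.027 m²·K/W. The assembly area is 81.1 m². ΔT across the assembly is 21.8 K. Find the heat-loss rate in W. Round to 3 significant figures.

396 W

0.0109/0.756 = 0.01442
R_total = 0.12 + 0.0584 + 4.02 + 0.227 + 0.01442 + 0.027 = 4.467 m²·K/W
Q = A·ΔT/R = 81.1 × 21.8 / 4.467 = 395.8 W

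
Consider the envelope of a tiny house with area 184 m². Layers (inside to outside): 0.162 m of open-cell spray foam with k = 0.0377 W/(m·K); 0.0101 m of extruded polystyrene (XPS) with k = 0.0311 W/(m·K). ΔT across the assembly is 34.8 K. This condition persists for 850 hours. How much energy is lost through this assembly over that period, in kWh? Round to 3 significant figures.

1180 kWh

0.162/0.0377 = 4.297
0.0101/0.0311 = 0.3248
R_total = 4.297 + 0.3248 = 4.622 m²·K/W
Q = 184 × 34.8 / 4.622 = 1385 W
E = 1385 W × 850 h / 1000 = 1178 kWh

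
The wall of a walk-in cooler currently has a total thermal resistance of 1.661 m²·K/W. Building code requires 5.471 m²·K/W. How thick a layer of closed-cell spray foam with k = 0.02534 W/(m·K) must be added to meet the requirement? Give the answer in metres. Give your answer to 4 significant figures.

0.09655 m

ΔR = 5.471 − 1.661 = 3.81 m²·K/W
L = ΔR × k = 3.81 × 0.02534 = 0.096545 m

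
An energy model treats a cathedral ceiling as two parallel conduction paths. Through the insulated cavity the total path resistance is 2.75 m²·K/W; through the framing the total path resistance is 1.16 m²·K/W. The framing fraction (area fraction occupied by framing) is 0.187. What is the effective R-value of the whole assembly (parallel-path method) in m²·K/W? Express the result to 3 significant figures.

2.19 m²·K/W

U_eff = 0.813/2.75 + 0.187/1.16 = 0.2956 + 0.1612 = 0.4568
R_eff = 1/U_eff = 2.189 m²·K/W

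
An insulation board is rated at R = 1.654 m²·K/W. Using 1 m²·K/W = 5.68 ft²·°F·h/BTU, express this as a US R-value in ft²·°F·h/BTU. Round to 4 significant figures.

R_US = 1.654 × 5.68 = 9.3947

9.395 ft²·°F·h/BTU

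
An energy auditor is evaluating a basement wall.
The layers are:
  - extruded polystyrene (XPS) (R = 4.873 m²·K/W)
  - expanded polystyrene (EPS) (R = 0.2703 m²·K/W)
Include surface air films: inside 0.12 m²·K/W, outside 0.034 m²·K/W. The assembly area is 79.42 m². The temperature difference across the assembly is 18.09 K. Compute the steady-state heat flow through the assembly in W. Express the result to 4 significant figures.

271.2 W

R_total = 0.12 + 4.873 + 0.2703 + 0.034 = 5.2973 m²·K/W
Q = A·ΔT/R = 79.42 × 18.09 / 5.2973 = 271.22 W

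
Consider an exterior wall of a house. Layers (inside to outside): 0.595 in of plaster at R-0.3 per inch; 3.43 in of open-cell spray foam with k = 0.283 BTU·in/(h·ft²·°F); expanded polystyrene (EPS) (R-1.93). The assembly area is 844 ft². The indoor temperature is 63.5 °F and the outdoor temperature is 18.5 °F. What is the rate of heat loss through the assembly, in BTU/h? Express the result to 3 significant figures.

2670 BTU/h

0.595 × 0.3 = 0.1785
3.43/0.283 = 12.12
R_total = 0.1785 + 12.12 + 1.93 = 14.23 ft²·°F·h/BTU
Q = A·ΔT/R = 844 × (63.5 − 18.5) / 14.23 = 2669 BTU/h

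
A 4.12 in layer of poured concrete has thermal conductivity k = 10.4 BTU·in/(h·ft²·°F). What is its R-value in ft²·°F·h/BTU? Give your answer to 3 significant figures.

R = L/k = 4.12/10.4 = 0.3962 ft²·°F·h/BTU

0.396 ft²·°F·h/BTU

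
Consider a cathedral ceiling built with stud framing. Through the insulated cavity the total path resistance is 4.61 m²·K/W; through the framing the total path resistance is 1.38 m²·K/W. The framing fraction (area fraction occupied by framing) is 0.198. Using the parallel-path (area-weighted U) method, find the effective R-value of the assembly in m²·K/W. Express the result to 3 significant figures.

U_eff = 0.802/4.61 + 0.198/1.38 = 0.174 + 0.1435 = 0.3174
R_eff = 1/U_eff = 3.15 m²·K/W

3.15 m²·K/W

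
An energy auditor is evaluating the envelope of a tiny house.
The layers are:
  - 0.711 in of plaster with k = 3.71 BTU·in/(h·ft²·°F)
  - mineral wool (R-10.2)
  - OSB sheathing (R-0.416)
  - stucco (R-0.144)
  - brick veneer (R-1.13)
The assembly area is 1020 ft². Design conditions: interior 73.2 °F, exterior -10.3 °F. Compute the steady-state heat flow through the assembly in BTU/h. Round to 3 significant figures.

0.711/3.71 = 0.1916
R_total = 0.1916 + 10.2 + 0.416 + 0.144 + 1.13 = 12.08 ft²·°F·h/BTU
Q = A·ΔT/R = 1020 × (73.2 − (-10.3)) / 12.08 = 7050 BTU/h

7050 BTU/h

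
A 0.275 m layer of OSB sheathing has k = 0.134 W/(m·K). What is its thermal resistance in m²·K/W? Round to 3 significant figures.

R = L/k = 0.275/0.134 = 2.052 m²·K/W

2.05 m²·K/W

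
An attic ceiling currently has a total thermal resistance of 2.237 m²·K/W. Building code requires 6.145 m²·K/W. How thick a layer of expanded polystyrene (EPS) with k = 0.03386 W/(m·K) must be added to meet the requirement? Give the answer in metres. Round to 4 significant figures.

ΔR = 6.145 − 2.237 = 3.908 m²·K/W
L = ΔR × k = 3.908 × 0.03386 = 0.13232 m

0.1323 m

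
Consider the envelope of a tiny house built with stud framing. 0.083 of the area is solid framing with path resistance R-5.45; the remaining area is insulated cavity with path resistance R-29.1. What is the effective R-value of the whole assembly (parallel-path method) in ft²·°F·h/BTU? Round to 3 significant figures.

21.4 ft²·°F·h/BTU

U_eff = 0.917/29.1 + 0.083/5.45 = 0.03151 + 0.01523 = 0.04674
R_eff = 1/U_eff = 21.39 ft²·°F·h/BTU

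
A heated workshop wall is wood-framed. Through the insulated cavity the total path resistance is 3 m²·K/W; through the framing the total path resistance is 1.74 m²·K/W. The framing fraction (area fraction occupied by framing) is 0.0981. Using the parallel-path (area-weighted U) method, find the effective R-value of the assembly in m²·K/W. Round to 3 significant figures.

U_eff = 0.9019/3 + 0.0981/1.74 = 0.3006 + 0.05638 = 0.357
R_eff = 1/U_eff = 2.801 m²·K/W

2.80 m²·K/W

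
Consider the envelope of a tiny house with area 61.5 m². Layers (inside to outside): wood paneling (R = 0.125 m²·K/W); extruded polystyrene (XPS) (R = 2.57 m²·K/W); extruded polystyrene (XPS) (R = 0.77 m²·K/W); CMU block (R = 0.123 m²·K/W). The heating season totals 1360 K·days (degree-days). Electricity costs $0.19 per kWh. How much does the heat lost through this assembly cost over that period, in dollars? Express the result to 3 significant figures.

106 dollars

R_total = 0.125 + 2.57 + 0.77 + 0.123 = 3.588 m²·K/W
E = A × HDD × 24 / R / 1000 = 61.5 × 1360 × 24 / 3.588 / 1000 = 559.5 kWh
Cost = 559.5 × 0.19 = $106.3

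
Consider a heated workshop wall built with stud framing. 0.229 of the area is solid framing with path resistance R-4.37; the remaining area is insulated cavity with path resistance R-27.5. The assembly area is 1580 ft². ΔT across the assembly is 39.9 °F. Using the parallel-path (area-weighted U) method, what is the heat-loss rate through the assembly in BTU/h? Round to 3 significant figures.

U_eff = 0.771/27.5 + 0.229/4.37 = 0.02804 + 0.0524 = 0.08044
R_eff = 1/U_eff = 12.43 ft²·°F·h/BTU
Q = 1580 × 39.9 / 12.43 = 5071 BTU/h

5070 BTU/h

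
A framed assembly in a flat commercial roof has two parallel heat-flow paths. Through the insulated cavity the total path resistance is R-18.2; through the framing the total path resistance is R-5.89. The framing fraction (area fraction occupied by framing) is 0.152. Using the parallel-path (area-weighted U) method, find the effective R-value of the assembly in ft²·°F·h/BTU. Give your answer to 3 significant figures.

U_eff = 0.848/18.2 + 0.152/5.89 = 0.04659 + 0.02581 = 0.0724
R_eff = 1/U_eff = 13.81 ft²·°F·h/BTU

13.8 ft²·°F·h/BTU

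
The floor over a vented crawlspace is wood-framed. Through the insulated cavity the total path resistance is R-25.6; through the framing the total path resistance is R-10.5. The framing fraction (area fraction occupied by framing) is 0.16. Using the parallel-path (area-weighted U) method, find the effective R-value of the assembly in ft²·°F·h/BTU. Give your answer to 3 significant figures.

U_eff = 0.84/25.6 + 0.16/10.5 = 0.03281 + 0.01524 = 0.04805
R_eff = 1/U_eff = 20.81 ft²·°F·h/BTU

20.8 ft²·°F·h/BTU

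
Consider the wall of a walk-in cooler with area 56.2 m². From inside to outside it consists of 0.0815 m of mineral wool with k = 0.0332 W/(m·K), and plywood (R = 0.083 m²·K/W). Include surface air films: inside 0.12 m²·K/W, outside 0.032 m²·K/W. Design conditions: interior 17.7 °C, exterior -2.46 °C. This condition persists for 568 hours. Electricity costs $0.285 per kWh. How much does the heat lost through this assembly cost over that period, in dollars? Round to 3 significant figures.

0.0815/0.0332 = 2.455
R_total = 0.12 + 2.455 + 0.083 + 0.032 = 2.69 m²·K/W
Q = 56.2 × (17.7 − (-2.46)) / 2.69 = 421.2 W
E = 421.2 W × 568 h / 1000 = 239.3 kWh
Cost = 239.3 × 0.285 = $68.19

68.2 dollars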